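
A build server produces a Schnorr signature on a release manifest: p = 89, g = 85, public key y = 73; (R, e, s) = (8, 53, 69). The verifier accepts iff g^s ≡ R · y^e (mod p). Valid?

yes

g^s mod p:
Squares mod 89: 85^1≡85, 85^2≡16, 85^4≡78, 85^8≡32, 85^16≡45, 85^32≡67, 85^64≡39
69 = 64 + 4 + 1, so 85^69 ≡ 39·78·85 ≡ 25 (mod 89)
R · y^e mod p:
Squares mod 89: 73^1≡73, 73^2≡78, 73^4≡32, 73^8≡45, 73^16≡67, 73^32≡39
53 = 32 + 16 + 4 + 1, so 73^53 ≡ 39·67·32·73 ≡ 81 (mod 89)
8·81 = 648 ≡ 25 (mod 89)
25 ≡ 25 (mod 89); signature holds.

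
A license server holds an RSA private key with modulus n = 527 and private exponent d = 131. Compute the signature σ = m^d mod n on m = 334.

m^2 ≡ 334^2 = 111556 ≡ 359
m^4 ≡ 359^2 = 128881 ≡ 293
m^8 ≡ 293^2 = 85849 ≡ 475
m^16 ≡ 475^2 = 225625 ≡ 69
m^32 ≡ 69^2 = 4761 ≡ 18
m^64 ≡ 18^2 = 324
m^128 ≡ 324^2 = 104976 ≡ 103
131 = 128 + 2 + 1, so m^131 ≡ 103·359·334 ≡ 73 (mod 527)

73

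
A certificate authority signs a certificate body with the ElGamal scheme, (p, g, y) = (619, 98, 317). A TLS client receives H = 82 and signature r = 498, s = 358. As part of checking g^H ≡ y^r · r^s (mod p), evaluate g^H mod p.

Squares mod 619: 98^1≡98, 98^2≡319, 98^4≡245, 98^8≡601, 98^16≡324, 98^32≡365, 98^64≡140
82 = 64 + 16 + 2, so 98^82 ≡ 140·324·319 ≡ 96 (mod 619)

96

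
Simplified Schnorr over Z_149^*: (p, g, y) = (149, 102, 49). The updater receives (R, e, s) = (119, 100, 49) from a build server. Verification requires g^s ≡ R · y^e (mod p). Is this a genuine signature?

forged

g^s mod p:
102^2 = 10404 ≡ 123
102^4 ≡ 123^2 = 15129 ≡ 80
102^8 ≡ 80^2 = 6400 ≡ 142
102^16 ≡ 142^2 = 20164 ≡ 49
102^32 ≡ 49^2 = 2401 ≡ 17
49 = 32 + 16 + 1, so 102^49 ≡ 17·49·102 ≡ 36 (mod 149)
R · y^e mod p:
49^2 = 2401 ≡ 17
49^4 ≡ 17^2 = 289 ≡ 140
49^8 ≡ 140^2 = 19600 ≡ 81
49^16 ≡ 81^2 = 6561 ≡ 5
49^32 ≡ 5^2 = 25
49^64 ≡ 25^2 = 625 ≡ 29
100 = 64 + 32 + 4, so 49^100 ≡ 29·25·140 ≡ 31 (mod 149)
119·31 = 3689 ≡ 113 (mod 149)
36 ≠ 113; the check fails.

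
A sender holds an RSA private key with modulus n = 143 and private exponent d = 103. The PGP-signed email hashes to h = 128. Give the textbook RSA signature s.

h^103 mod 143 = 2

2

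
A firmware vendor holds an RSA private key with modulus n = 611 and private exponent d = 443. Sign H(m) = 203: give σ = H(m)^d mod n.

Squares mod 611: (H(m))^1≡203, (H(m))^2≡272, (H(m))^4≡53, (H(m))^8≡365, (H(m))^16≡27, (H(m))^32≡118, (H(m))^64≡482, (H(m))^128≡144, (H(m))^256≡573
443 = 256 + 128 + 32 + 16 + 8 + 2 + 1, so (H(m))^443 ≡ 573·144·118·27·365·272·203 ≡ 577 (mod 611)

577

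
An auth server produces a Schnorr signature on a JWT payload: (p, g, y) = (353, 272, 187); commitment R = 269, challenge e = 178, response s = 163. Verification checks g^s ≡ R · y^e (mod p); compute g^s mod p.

272^2 = 73984 ≡ 207
272^4 ≡ 207^2 = 42849 ≡ 136
272^8 ≡ 136^2 = 18496 ≡ 140
272^16 ≡ 140^2 = 19600 ≡ 185
272^32 ≡ 185^2 = 34225 ≡ 337
272^64 ≡ 337^2 = 113569 ≡ 256
272^128 ≡ 256^2 = 65536 ≡ 231
163 = 128 + 32 + 2 + 1, so 272^163 ≡ 231·337·207·272 ≡ 270 (mod 353)

270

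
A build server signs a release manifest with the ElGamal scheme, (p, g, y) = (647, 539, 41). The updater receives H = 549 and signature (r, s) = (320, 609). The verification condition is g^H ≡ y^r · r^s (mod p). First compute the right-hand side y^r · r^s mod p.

199

41^2 = 1681 ≡ 387
41^4 ≡ 387^2 = 149769 ≡ 312
41^8 ≡ 312^2 = 97344 ≡ 294
41^16 ≡ 294^2 = 86436 ≡ 385
41^32 ≡ 385^2 = 148225 ≡ 62
41^64 ≡ 62^2 = 3844 ≡ 609
41^128 ≡ 609^2 = 370881 ≡ 150
41^256 ≡ 150^2 = 22500 ≡ 502
320 = 256 + 64, so 41^320 ≡ 502·609 ≡ 334 (mod 647)
320^2 = 102400 ≡ 174
320^4 ≡ 174^2 = 30276 ≡ 514
320^8 ≡ 514^2 = 264196 ≡ 220
320^16 ≡ 220^2 = 48400 ≡ 522
320^32 ≡ 522^2 = 272484 ≡ 97
320^64 ≡ 97^2 = 9409 ≡ 351
320^128 ≡ 351^2 = 123201 ≡ 271
320^256 ≡ 271^2 = 73441 ≡ 330
320^512 ≡ 330^2 = 108900 ≡ 204
609 = 512 + 64 + 32 + 1, so 320^609 ≡ 204·351·97·320 ≡ 173 (mod 647)
y^r · r^s ≡ 334·173 = 57782 ≡ 199 (mod 647)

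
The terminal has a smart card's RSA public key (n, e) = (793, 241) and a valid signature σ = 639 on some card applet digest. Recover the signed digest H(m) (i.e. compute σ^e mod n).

σ^2 ≡ 639^2 = 408321 ≡ 719
σ^4 ≡ 719^2 = 516961 ≡ 718
σ^8 ≡ 718^2 = 515524 ≡ 74
σ^16 ≡ 74^2 = 5476 ≡ 718
σ^32 ≡ 718^2 = 515524 ≡ 74
σ^64 ≡ 74^2 = 5476 ≡ 718
σ^128 ≡ 718^2 = 515524 ≡ 74
241 = 128 + 64 + 32 + 16 + 1, so σ^241 ≡ 74·718·74·718·639 ≡ 639 (mod 793)

639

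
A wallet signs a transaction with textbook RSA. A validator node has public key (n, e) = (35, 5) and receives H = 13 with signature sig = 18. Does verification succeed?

sig^2 ≡ 18^2 = 324 ≡ 9
sig^4 ≡ 9^2 = 81 ≡ 11
5 = 4 + 1, so sig^5 ≡ 11·18 ≡ 23 (mod 35)
23 ≠ 13, so verification fails.

fails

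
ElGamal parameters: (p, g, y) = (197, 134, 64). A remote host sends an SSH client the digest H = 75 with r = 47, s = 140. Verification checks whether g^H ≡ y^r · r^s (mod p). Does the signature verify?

Left side g^H mod p:
134^2 = 17956 ≡ 29
134^4 ≡ 29^2 = 841 ≡ 53
134^8 ≡ 53^2 = 2809 ≡ 51
134^16 ≡ 51^2 = 2601 ≡ 40
134^32 ≡ 40^2 = 1600 ≡ 24
134^64 ≡ 24^2 = 576 ≡ 182
75 = 64 + 8 + 2 + 1, so 134^75 ≡ 182·51·29·134 ≡ 137 (mod 197)
Right side y^r · r^s mod p:
64^2 = 4096 ≡ 156
64^4 ≡ 156^2 = 24336 ≡ 105
64^8 ≡ 105^2 = 11025 ≡ 190
64^16 ≡ 190^2 = 36100 ≡ 49
64^32 ≡ 49^2 = 2401 ≡ 37
47 = 32 + 8 + 4 + 2 + 1, so 64^47 ≡ 37·190·105·156·64 ≡ 173 (mod 197)
47^2 = 2209 ≡ 42
47^4 ≡ 42^2 = 1764 ≡ 188
47^8 ≡ 188^2 = 35344 ≡ 81
47^16 ≡ 81^2 = 6561 ≡ 60
47^32 ≡ 60^2 = 3600 ≡ 54
47^64 ≡ 54^2 = 2916 ≡ 158
47^128 ≡ 158^2 = 24964 ≡ 142
140 = 128 + 8 + 4, so 47^140 ≡ 142·81·188 ≡ 104 (mod 197)
173·104 = 17992 ≡ 65 (mod 197)
137 ≠ 65, so verification fails.

does not verify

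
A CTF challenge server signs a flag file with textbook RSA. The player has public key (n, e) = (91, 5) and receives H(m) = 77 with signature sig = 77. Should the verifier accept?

accept

Squares mod 91: sig^1≡77, sig^2≡14, sig^4≡14
5 = 4 + 1, so sig^5 ≡ 14·77 ≡ 77 (mod 91)
Since 77 equals the digest 77, verification succeeds.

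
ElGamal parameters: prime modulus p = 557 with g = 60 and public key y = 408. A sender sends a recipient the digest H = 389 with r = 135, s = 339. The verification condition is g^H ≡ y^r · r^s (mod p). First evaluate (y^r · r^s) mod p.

341

408^2 = 166464 ≡ 478
408^4 ≡ 478^2 = 228484 ≡ 114
408^8 ≡ 114^2 = 12996 ≡ 185
408^16 ≡ 185^2 = 34225 ≡ 248
408^32 ≡ 248^2 = 61504 ≡ 234
408^64 ≡ 234^2 = 54756 ≡ 170
408^128 ≡ 170^2 = 28900 ≡ 493
135 = 128 + 4 + 2 + 1, so 408^135 ≡ 493·114·478·408 ≡ 386 (mod 557)
135^2 = 18225 ≡ 401
135^4 ≡ 401^2 = 160801 ≡ 385
135^8 ≡ 385^2 = 148225 ≡ 63
135^16 ≡ 63^2 = 3969 ≡ 70
135^32 ≡ 70^2 = 4900 ≡ 444
135^64 ≡ 444^2 = 197136 ≡ 515
135^128 ≡ 515^2 = 265225 ≡ 93
135^256 ≡ 93^2 = 8649 ≡ 294
339 = 256 + 64 + 16 + 2 + 1, so 135^339 ≡ 294·515·70·401·135 ≡ 441 (mod 557)
y^r · r^s ≡ 386·441 = 170226 ≡ 341 (mod 557)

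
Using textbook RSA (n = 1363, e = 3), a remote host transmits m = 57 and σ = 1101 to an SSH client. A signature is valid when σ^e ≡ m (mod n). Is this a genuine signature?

genuine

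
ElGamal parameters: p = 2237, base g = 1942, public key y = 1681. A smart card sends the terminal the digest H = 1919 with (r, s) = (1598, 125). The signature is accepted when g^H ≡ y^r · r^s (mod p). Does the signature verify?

verifies

Left side g^H mod p:
1942^2 = 3771364 ≡ 2019
1942^4 ≡ 2019^2 = 4076361 ≡ 547
1942^8 ≡ 547^2 = 299209 ≡ 1688
1942^16 ≡ 1688^2 = 2849344 ≡ 1643
1942^32 ≡ 1643^2 = 2699449 ≡ 1627
1942^64 ≡ 1627^2 = 2647129 ≡ 758
1942^128 ≡ 758^2 = 574564 ≡ 1892
1942^256 ≡ 1892^2 = 3579664 ≡ 464
1942^512 ≡ 464^2 = 215296 ≡ 544
1942^1024 ≡ 544^2 = 295936 ≡ 652
1919 = 1024 + 512 + 256 + 64 + 32 + 16 + 8 + 4 + 2 + 1, so 1942^1919 ≡ 652·544·464·758·1627·1643·1688·547·2019·1942 ≡ 1044 (mod 2237)
Right side y^r · r^s mod p:
1681^2 = 2825761 ≡ 430
1681^4 ≡ 430^2 = 184900 ≡ 1466
1681^8 ≡ 1466^2 = 2149156 ≡ 1636
1681^16 ≡ 1636^2 = 2676496 ≡ 1044
1681^32 ≡ 1044^2 = 1089936 ≡ 517
1681^64 ≡ 517^2 = 267289 ≡ 1086
1681^128 ≡ 1086^2 = 1179396 ≡ 497
1681^256 ≡ 497^2 = 247009 ≡ 939
1681^512 ≡ 939^2 = 881721 ≡ 343
1681^1024 ≡ 343^2 = 117649 ≡ 1325
1598 = 1024 + 512 + 32 + 16 + 8 + 4 + 2, so 1681^1598 ≡ 1325·343·517·1044·1636·1466·430 ≡ 1117 (mod 2237)
1598^2 = 2553604 ≡ 1187
1598^4 ≡ 1187^2 = 1408969 ≡ 1896
1598^8 ≡ 1896^2 = 3594816 ≡ 2194
1598^16 ≡ 2194^2 = 4813636 ≡ 1849
1598^32 ≡ 1849^2 = 3418801 ≡ 665
1598^64 ≡ 665^2 = 442225 ≡ 1536
125 = 64 + 32 + 16 + 8 + 4 + 1, so 1598^125 ≡ 1536·665·1849·2194·1896·1598 ≡ 1541 (mod 2237)
1117·1541 = 1721297 ≡ 1044 (mod 2237)
1044 ≡ 1044 (mod 2237), so the signature is genuine.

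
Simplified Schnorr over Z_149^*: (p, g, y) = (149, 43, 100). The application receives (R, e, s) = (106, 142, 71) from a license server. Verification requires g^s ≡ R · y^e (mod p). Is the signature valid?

valid

g^s mod p:
43^2 = 1849 ≡ 61
43^4 ≡ 61^2 = 3721 ≡ 145
43^8 ≡ 145^2 = 21025 ≡ 16
43^16 ≡ 16^2 = 256 ≡ 107
43^32 ≡ 107^2 = 11449 ≡ 125
43^64 ≡ 125^2 = 15625 ≡ 129
71 = 64 + 4 + 2 + 1, so 43^71 ≡ 129·145·61·43 ≡ 48 (mod 149)
R · y^e mod p:
100^2 = 10000 ≡ 17
100^4 ≡ 17^2 = 289 ≡ 140
100^8 ≡ 140^2 = 19600 ≡ 81
100^16 ≡ 81^2 = 6561 ≡ 5
100^32 ≡ 5^2 = 25
100^64 ≡ 25^2 = 625 ≡ 29
100^128 ≡ 29^2 = 841 ≡ 96
142 = 128 + 8 + 4 + 2, so 100^142 ≡ 96·81·140·17 ≡ 37 (mod 149)
106·37 = 3922 ≡ 48 (mod 149)
48 ≡ 48 (mod 149); signature holds.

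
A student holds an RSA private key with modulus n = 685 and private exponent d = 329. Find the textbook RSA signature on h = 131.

486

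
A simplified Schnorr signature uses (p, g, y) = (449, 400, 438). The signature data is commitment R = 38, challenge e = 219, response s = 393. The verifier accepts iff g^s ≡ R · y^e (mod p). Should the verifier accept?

g^s mod p:
Squares mod 449: 400^1≡400, 400^2≡156, 400^4≡90, 400^8≡18, 400^16≡324, 400^32≡359, 400^64≡18, 400^128≡324, 400^256≡359
393 = 256 + 128 + 8 + 1, so 400^393 ≡ 359·324·18·400 ≡ 400 (mod 449)
R · y^e mod p:
Squares mod 449: 438^1≡438, 438^2≡121, 438^4≡273, 438^8≡444, 438^16≡25, 438^32≡176, 438^64≡444, 438^128≡25
219 = 128 + 64 + 16 + 8 + 2 + 1, so 438^219 ≡ 25·444·25·444·121·438 ≡ 356 (mod 449)
38·356 = 13528 ≡ 58 (mod 449)
400 ≠ 58; the check fails.

reject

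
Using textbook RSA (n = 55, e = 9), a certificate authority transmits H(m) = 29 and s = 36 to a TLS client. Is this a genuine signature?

forged

s^9 mod 55 = 26
26 ≠ 29, so verification fails.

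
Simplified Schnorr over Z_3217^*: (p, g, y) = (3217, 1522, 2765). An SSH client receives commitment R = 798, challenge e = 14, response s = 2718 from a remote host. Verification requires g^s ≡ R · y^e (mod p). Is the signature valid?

g^s mod p:
1522^2 = 2316484 ≡ 244
1522^4 ≡ 244^2 = 59536 ≡ 1630
1522^8 ≡ 1630^2 = 2656900 ≡ 2875
1522^16 ≡ 2875^2 = 8265625 ≡ 1152
1522^32 ≡ 1152^2 = 1327104 ≡ 1700
1522^64 ≡ 1700^2 = 2890000 ≡ 1134
1522^128 ≡ 1134^2 = 1285956 ≡ 2373
1522^256 ≡ 2373^2 = 5631129 ≡ 1379
1522^512 ≡ 1379^2 = 1901641 ≡ 394
1522^1024 ≡ 394^2 = 155236 ≡ 820
1522^2048 ≡ 820^2 = 672400 ≡ 47
2718 = 2048 + 512 + 128 + 16 + 8 + 4 + 2, so 1522^2718 ≡ 47·394·2373·1152·2875·1630·244 ≡ 427 (mod 3217)
R · y^e mod p:
2765^2 = 7645225 ≡ 1633
2765^4 ≡ 1633^2 = 2666689 ≡ 3013
2765^8 ≡ 3013^2 = 9078169 ≡ 3012
14 = 8 + 4 + 2, so 2765^14 ≡ 3012·3013·1633 ≡ 1584 (mod 3217)
798·1584 = 1264032 ≡ 2968 (mod 3217)
427 ≠ 2968; the check fails.

invalid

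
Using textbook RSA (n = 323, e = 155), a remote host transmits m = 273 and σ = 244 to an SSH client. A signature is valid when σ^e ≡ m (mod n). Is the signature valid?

invalid

Squares mod 323: σ^1≡244, σ^2≡104, σ^4≡157, σ^8≡101, σ^16≡188, σ^32≡137, σ^64≡35, σ^128≡256
155 = 128 + 16 + 8 + 2 + 1, so σ^155 ≡ 256·188·101·104·244 ≡ 294 (mod 323)
294 ≠ 273, so verification fails.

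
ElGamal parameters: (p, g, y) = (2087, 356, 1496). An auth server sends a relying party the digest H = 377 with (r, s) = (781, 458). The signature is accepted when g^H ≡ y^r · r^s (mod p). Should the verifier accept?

reject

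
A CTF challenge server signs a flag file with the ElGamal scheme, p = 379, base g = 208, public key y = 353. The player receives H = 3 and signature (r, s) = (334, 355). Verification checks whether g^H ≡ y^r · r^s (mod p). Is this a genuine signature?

genuine

Left side g^H mod p:
208^3 mod 379 = 315
Right side y^r · r^s mod p:
353^334 mod 379 = 81
334^355 mod 379 = 46
81·46 = 3726 ≡ 315 (mod 379)
315 ≡ 315 (mod 379), so the signature is genuine.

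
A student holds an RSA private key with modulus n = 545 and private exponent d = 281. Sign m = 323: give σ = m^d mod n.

343

Squares mod 545: m^1≡323, m^2≡234, m^4≡256, m^8≡136, m^16≡511, m^32≡66, m^64≡541, m^128≡16, m^256≡256
281 = 256 + 16 + 8 + 1, so m^281 ≡ 256·511·136·323 ≡ 343 (mod 545)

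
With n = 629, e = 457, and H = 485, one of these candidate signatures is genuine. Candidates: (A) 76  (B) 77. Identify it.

Candidate A: 76^2 = 5776 ≡ 115; 76^4 ≡ 115^2 = 13225 ≡ 16; 76^8 ≡ 16^2 = 256; 76^16 ≡ 256^2 = 65536 ≡ 120; 76^32 ≡ 120^2 = 14400 ≡ 562; 76^64 ≡ 562^2 = 315844 ≡ 86; 76^128 ≡ 86^2 = 7396 ≡ 477; 76^256 ≡ 477^2 = 227529 ≡ 460; 457 = 256 + 128 + 64 + 8 + 1, so 76^457 ≡ 460·477·86·256·76 ≡ 501 (mod 629)
Candidate B: 77^2 = 5929 ≡ 268; 77^4 ≡ 268^2 = 71824 ≡ 118; 77^8 ≡ 118^2 = 13924 ≡ 86; 77^16 ≡ 86^2 = 7396 ≡ 477; 77^32 ≡ 477^2 = 227529 ≡ 460; 77^64 ≡ 460^2 = 211600 ≡ 256; 77^128 ≡ 256^2 = 65536 ≡ 120; 77^256 ≡ 120^2 = 14400 ≡ 562; 457 = 256 + 128 + 64 + 8 + 1, so 77^457 ≡ 562·120·256·86·77 ≡ 485 (mod 629)
  → matches H = 485

B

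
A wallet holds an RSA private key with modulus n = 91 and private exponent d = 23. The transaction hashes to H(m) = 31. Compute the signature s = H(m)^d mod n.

(H(m))^23 mod 91 = 47

47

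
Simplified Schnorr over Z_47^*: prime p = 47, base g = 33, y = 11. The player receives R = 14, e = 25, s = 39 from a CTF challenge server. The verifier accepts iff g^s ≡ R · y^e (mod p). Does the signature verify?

verifies

g^s mod p:
33^2 = 1089 ≡ 8
33^4 ≡ 8^2 = 64 ≡ 17
33^8 ≡ 17^2 = 289 ≡ 7
33^16 ≡ 7^2 = 49 ≡ 2
33^32 ≡ 2^2 = 4
39 = 32 + 4 + 2 + 1, so 33^39 ≡ 4·17·8·33 ≡ 45 (mod 47)
R · y^e mod p:
11^2 = 121 ≡ 27
11^4 ≡ 27^2 = 729 ≡ 24
11^8 ≡ 24^2 = 576 ≡ 12
11^16 ≡ 12^2 = 144 ≡ 3
25 = 16 + 8 + 1, so 11^25 ≡ 3·12·11 ≡ 20 (mod 47)
14·20 = 280 ≡ 45 (mod 47)
45 ≡ 45 (mod 47); signature holds.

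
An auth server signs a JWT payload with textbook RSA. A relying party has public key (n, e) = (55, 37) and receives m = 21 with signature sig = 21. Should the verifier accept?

Squares mod 55: sig^1≡21, sig^2≡1, sig^4≡1, sig^8≡1, sig^16≡1, sig^32≡1
37 = 32 + 4 + 1, so sig^37 ≡ 1·1·21 ≡ 21 (mod 55)
Since 21 equals the digest 21, verification succeeds.

accept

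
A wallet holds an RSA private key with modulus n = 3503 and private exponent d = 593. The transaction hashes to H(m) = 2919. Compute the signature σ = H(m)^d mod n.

(H(m))^2 ≡ 2919^2 = 8520561 ≡ 1265
(H(m))^4 ≡ 1265^2 = 1600225 ≡ 2857
(H(m))^8 ≡ 2857^2 = 8162449 ≡ 459
(H(m))^16 ≡ 459^2 = 210681 ≡ 501
(H(m))^32 ≡ 501^2 = 251001 ≡ 2288
(H(m))^64 ≡ 2288^2 = 5234944 ≡ 1462
(H(m))^128 ≡ 1462^2 = 2137444 ≡ 614
(H(m))^256 ≡ 614^2 = 376996 ≡ 2175
(H(m))^512 ≡ 2175^2 = 4730625 ≡ 1575
593 = 512 + 64 + 16 + 1, so (H(m))^593 ≡ 1575·1462·501·2919 ≡ 1389 (mod 3503)

1389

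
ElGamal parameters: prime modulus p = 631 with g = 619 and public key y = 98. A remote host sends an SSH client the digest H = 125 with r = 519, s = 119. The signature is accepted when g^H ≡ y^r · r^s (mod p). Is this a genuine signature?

forged

Left side g^H mod p:
619^2 = 383161 ≡ 144
619^4 ≡ 144^2 = 20736 ≡ 544
619^8 ≡ 544^2 = 295936 ≡ 628
619^16 ≡ 628^2 = 394384 ≡ 9
619^32 ≡ 9^2 = 81
619^64 ≡ 81^2 = 6561 ≡ 251
125 = 64 + 32 + 16 + 8 + 4 + 1, so 619^125 ≡ 251·81·9·628·544·619 ≡ 378 (mod 631)
Right side y^r · r^s mod p:
98^2 = 9604 ≡ 139
98^4 ≡ 139^2 = 19321 ≡ 391
98^8 ≡ 391^2 = 152881 ≡ 179
98^16 ≡ 179^2 = 32041 ≡ 491
98^32 ≡ 491^2 = 241081 ≡ 39
98^64 ≡ 39^2 = 1521 ≡ 259
98^128 ≡ 259^2 = 67081 ≡ 195
98^256 ≡ 195^2 = 38025 ≡ 165
98^512 ≡ 165^2 = 27225 ≡ 92
519 = 512 + 4 + 2 + 1, so 98^519 ≡ 92·391·139·98 ≡ 593 (mod 631)
519^2 = 269361 ≡ 555
519^4 ≡ 555^2 = 308025 ≡ 97
519^8 ≡ 97^2 = 9409 ≡ 575
519^16 ≡ 575^2 = 330625 ≡ 612
519^32 ≡ 612^2 = 374544 ≡ 361
519^64 ≡ 361^2 = 130321 ≡ 335
119 = 64 + 32 + 16 + 4 + 2 + 1, so 519^119 ≡ 335·361·612·97·555·519 ≡ 484 (mod 631)
593·484 = 287012 ≡ 538 (mod 631)
378 ≠ 538, so verification fails.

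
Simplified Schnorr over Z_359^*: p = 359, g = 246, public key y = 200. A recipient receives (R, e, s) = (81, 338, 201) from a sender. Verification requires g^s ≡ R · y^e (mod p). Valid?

g^s mod p:
246^2 = 60516 ≡ 204
246^4 ≡ 204^2 = 41616 ≡ 331
246^8 ≡ 331^2 = 109561 ≡ 66
246^16 ≡ 66^2 = 4356 ≡ 48
246^32 ≡ 48^2 = 2304 ≡ 150
246^64 ≡ 150^2 = 22500 ≡ 242
246^128 ≡ 242^2 = 58564 ≡ 47
201 = 128 + 64 + 8 + 1, so 246^201 ≡ 47·242·66·246 ≡ 100 (mod 359)
R · y^e mod p:
200^2 = 40000 ≡ 151
200^4 ≡ 151^2 = 22801 ≡ 184
200^8 ≡ 184^2 = 33856 ≡ 110
200^16 ≡ 110^2 = 12100 ≡ 253
200^32 ≡ 253^2 = 64009 ≡ 107
200^64 ≡ 107^2 = 11449 ≡ 320
200^128 ≡ 320^2 = 102400 ≡ 85
200^256 ≡ 85^2 = 7225 ≡ 45
338 = 256 + 64 + 16 + 2, so 200^338 ≡ 45·320·253·151 ≡ 216 (mod 359)
81·216 = 17496 ≡ 264 (mod 359)
100 ≠ 264; the check fails.

no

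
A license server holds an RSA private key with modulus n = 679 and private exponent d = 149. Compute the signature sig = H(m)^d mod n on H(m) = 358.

Squares mod 679: (H(m))^1≡358, (H(m))^2≡512, (H(m))^4≡50, (H(m))^8≡463, (H(m))^16≡484, (H(m))^32≡1, (H(m))^64≡1, (H(m))^128≡1
149 = 128 + 16 + 4 + 1, so (H(m))^149 ≡ 1·484·50·358 ≡ 239 (mod 679)

239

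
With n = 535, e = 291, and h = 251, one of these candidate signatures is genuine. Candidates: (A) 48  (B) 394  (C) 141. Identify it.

Candidate A: Squares mod 535: 48^1≡48, 48^2≡164, 48^4≡146, 48^8≡451, 48^16≡101, 48^32≡36, 48^64≡226, 48^128≡251, 48^256≡406; 291 = 256 + 32 + 2 + 1, so 48^291 ≡ 406·36·164·48 ≡ 52 (mod 535)
Candidate B: Squares mod 535: 394^1≡394, 394^2≡86, 394^4≡441, 394^8≡276, 394^16≡206, 394^32≡171, 394^64≡351, 394^128≡151, 394^256≡331; 291 = 256 + 32 + 2 + 1, so 394^291 ≡ 331·171·86·394 ≡ 284 (mod 535)
Candidate C: Squares mod 535: 141^1≡141, 141^2≡86, 141^4≡441, 141^8≡276, 141^16≡206, 141^32≡171, 141^64≡351, 141^128≡151, 141^256≡331; 291 = 256 + 32 + 2 + 1, so 141^291 ≡ 331·171·86·141 ≡ 251 (mod 535)
  → matches h = 251

C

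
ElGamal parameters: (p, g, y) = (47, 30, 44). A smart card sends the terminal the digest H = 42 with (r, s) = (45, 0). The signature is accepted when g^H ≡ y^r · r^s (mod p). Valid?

no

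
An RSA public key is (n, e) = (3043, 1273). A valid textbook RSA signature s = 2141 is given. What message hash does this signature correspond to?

2651

s^1273 mod 3043 = 2651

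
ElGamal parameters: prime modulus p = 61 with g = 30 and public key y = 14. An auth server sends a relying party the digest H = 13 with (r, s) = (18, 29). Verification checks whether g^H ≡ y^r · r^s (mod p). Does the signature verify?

verifies

Left side g^H mod p:
Squares mod 61: 30^1≡30, 30^2≡46, 30^4≡42, 30^8≡56
13 = 8 + 4 + 1, so 30^13 ≡ 56·42·30 ≡ 44 (mod 61)
Right side y^r · r^s mod p:
Squares mod 61: 14^1≡14, 14^2≡13, 14^4≡47, 14^8≡13, 14^16≡47
18 = 16 + 2, so 14^18 ≡ 47·13 ≡ 1 (mod 61)
Squares mod 61: 18^1≡18, 18^2≡19, 18^4≡56, 18^8≡25, 18^16≡15
29 = 16 + 8 + 4 + 1, so 18^29 ≡ 15·25·56·18 ≡ 44 (mod 61)
1·44 = 44 ≡ 44 (mod 61)
44 ≡ 44 (mod 61), so the signature is genuine.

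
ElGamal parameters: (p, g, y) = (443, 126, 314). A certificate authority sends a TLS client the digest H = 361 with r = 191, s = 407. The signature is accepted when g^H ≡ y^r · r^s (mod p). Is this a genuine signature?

forged

Left side g^H mod p:
126^361 mod 443 = 77
Right side y^r · r^s mod p:
314^191 mod 443 = 139
191^407 mod 443 = 156
139·156 = 21684 ≡ 420 (mod 443)
77 ≠ 420, so verification fails.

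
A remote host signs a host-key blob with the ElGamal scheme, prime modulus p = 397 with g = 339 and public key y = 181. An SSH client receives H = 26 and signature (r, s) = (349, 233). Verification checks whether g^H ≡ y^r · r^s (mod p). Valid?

no

Left side g^H mod p:
339^2 = 114921 ≡ 188
339^4 ≡ 188^2 = 35344 ≡ 11
339^8 ≡ 11^2 = 121
339^16 ≡ 121^2 = 14641 ≡ 349
26 = 16 + 8 + 2, so 339^26 ≡ 349·121·188 ≡ 243 (mod 397)
Right side y^r · r^s mod p:
181^2 = 32761 ≡ 207
181^4 ≡ 207^2 = 42849 ≡ 370
181^8 ≡ 370^2 = 136900 ≡ 332
181^16 ≡ 332^2 = 110224 ≡ 255
181^32 ≡ 255^2 = 65025 ≡ 314
181^64 ≡ 314^2 = 98596 ≡ 140
181^128 ≡ 140^2 = 19600 ≡ 147
181^256 ≡ 147^2 = 21609 ≡ 171
349 = 256 + 64 + 16 + 8 + 4 + 1, so 181^349 ≡ 171·140·255·332·370·181 ≡ 117 (mod 397)
349^2 = 121801 ≡ 319
349^4 ≡ 319^2 = 101761 ≡ 129
349^8 ≡ 129^2 = 16641 ≡ 364
349^16 ≡ 364^2 = 132496 ≡ 295
349^32 ≡ 295^2 = 87025 ≡ 82
349^64 ≡ 82^2 = 6724 ≡ 372
349^128 ≡ 372^2 = 138384 ≡ 228
233 = 128 + 64 + 32 + 8 + 1, so 349^233 ≡ 228·372·82·364·349 ≡ 127 (mod 397)
117·127 = 14859 ≡ 170 (mod 397)
243 ≠ 170, so verification fails.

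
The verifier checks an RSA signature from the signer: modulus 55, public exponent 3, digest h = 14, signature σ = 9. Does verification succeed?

passes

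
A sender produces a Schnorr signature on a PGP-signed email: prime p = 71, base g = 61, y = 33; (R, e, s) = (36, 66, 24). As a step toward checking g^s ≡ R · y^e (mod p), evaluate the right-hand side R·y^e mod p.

33^2 = 1089 ≡ 24
33^4 ≡ 24^2 = 576 ≡ 8
33^8 ≡ 8^2 = 64
33^16 ≡ 64^2 = 4096 ≡ 49
33^32 ≡ 49^2 = 2401 ≡ 58
33^64 ≡ 58^2 = 3364 ≡ 27
66 = 64 + 2, so 33^66 ≡ 27·24 ≡ 9 (mod 71)
R · y^e ≡ 36·9 = 324 ≡ 40 (mod 71)

40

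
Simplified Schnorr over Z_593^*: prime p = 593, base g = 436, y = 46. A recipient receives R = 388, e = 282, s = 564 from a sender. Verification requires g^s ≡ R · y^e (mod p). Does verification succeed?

g^s mod p:
436^2 = 190096 ≡ 336
436^4 ≡ 336^2 = 112896 ≡ 226
436^8 ≡ 226^2 = 51076 ≡ 78
436^16 ≡ 78^2 = 6084 ≡ 154
436^32 ≡ 154^2 = 23716 ≡ 589
436^64 ≡ 589^2 = 346921 ≡ 16
436^128 ≡ 16^2 = 256
436^256 ≡ 256^2 = 65536 ≡ 306
436^512 ≡ 306^2 = 93636 ≡ 535
564 = 512 + 32 + 16 + 4, so 436^564 ≡ 535·589·154·226 ≡ 240 (mod 593)
R · y^e mod p:
46^2 = 2116 ≡ 337
46^4 ≡ 337^2 = 113569 ≡ 306
46^8 ≡ 306^2 = 93636 ≡ 535
46^16 ≡ 535^2 = 286225 ≡ 399
46^32 ≡ 399^2 = 159201 ≡ 277
46^64 ≡ 277^2 = 76729 ≡ 232
46^128 ≡ 232^2 = 53824 ≡ 454
46^256 ≡ 454^2 = 206116 ≡ 345
282 = 256 + 16 + 8 + 2, so 46^282 ≡ 345·399·535·337 ≡ 38 (mod 593)
388·38 = 14744 ≡ 512 (mod 593)
240 ≠ 512; the check fails.

fails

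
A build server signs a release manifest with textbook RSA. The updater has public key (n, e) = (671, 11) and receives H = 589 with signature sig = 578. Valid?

sig^2 ≡ 578^2 = 334084 ≡ 597
sig^4 ≡ 597^2 = 356409 ≡ 108
sig^8 ≡ 108^2 = 11664 ≡ 257
11 = 8 + 2 + 1, so sig^11 ≡ 257·597·578 ≡ 589 (mod 671)
sig^11 mod 671 = 589 matches H.

yes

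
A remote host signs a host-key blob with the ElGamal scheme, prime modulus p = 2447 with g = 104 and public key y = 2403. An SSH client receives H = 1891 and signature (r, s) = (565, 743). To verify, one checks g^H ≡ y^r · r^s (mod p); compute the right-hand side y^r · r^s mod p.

Squares mod 2447: 2403^1≡2403, 2403^2≡1936, 2403^4≡1739, 2403^8≡2076, 2403^16≡609, 2403^32≡1384, 2403^64≡1902, 2403^128≡938, 2403^256≡1371, 2403^512≡345
565 = 512 + 32 + 16 + 4 + 1, so 2403^565 ≡ 345·1384·609·1739·2403 ≡ 96 (mod 2447)
Squares mod 2447: 565^1≡565, 565^2≡1115, 565^4≡149, 565^8≡178, 565^16≡2320, 565^32≡1447, 565^64≡1624, 565^128≡1957, 565^256≡294, 565^512≡791
743 = 512 + 128 + 64 + 32 + 4 + 2 + 1, so 565^743 ≡ 791·1957·1624·1447·149·1115·565 ≡ 2223 (mod 2447)
y^r · r^s ≡ 96·2223 = 213408 ≡ 519 (mod 2447)

519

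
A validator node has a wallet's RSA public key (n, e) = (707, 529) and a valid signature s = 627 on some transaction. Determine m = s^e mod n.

s^2 ≡ 627^2 = 393129 ≡ 37
s^4 ≡ 37^2 = 1369 ≡ 662
s^8 ≡ 662^2 = 438244 ≡ 611
s^16 ≡ 611^2 = 373321 ≡ 25
s^32 ≡ 25^2 = 625
s^64 ≡ 625^2 = 390625 ≡ 361
s^128 ≡ 361^2 = 130321 ≡ 233
s^256 ≡ 233^2 = 54289 ≡ 557
s^512 ≡ 557^2 = 310249 ≡ 583
529 = 512 + 16 + 1, so s^529 ≡ 583·25·627 ≡ 550 (mod 707)

550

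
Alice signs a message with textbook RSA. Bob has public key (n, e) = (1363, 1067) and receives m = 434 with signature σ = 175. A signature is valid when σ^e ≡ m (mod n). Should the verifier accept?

reject

σ^2 ≡ 175^2 = 30625 ≡ 639
σ^4 ≡ 639^2 = 408321 ≡ 784
σ^8 ≡ 784^2 = 614656 ≡ 1306
σ^16 ≡ 1306^2 = 1705636 ≡ 523
σ^32 ≡ 523^2 = 273529 ≡ 929
σ^64 ≡ 929^2 = 863041 ≡ 262
σ^128 ≡ 262^2 = 68644 ≡ 494
σ^256 ≡ 494^2 = 244036 ≡ 59
σ^512 ≡ 59^2 = 3481 ≡ 755
σ^1024 ≡ 755^2 = 570025 ≡ 291
1067 = 1024 + 32 + 8 + 2 + 1, so σ^1067 ≡ 291·929·1306·639·175 ≡ 929 (mod 1363)
929 ≠ 434, so verification fails.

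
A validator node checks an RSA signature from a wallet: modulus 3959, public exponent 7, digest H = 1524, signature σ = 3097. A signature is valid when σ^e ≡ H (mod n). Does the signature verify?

Squares mod 3959: σ^1≡3097, σ^2≡2711, σ^4≡1617
7 = 4 + 2 + 1, so σ^7 ≡ 1617·2711·3097 ≡ 618 (mod 3959)
σ^7 mod 3959 = 618, but H = 1524.

does not verify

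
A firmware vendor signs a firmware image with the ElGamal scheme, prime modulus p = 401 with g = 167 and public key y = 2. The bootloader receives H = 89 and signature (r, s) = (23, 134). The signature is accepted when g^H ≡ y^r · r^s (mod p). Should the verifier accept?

Left side g^H mod p:
Squares mod 401: 167^1≡167, 167^2≡220, 167^4≡280, 167^8≡205, 167^16≡321, 167^32≡385, 167^64≡256
89 = 64 + 16 + 8 + 1, so 167^89 ≡ 256·321·205·167 ≡ 61 (mod 401)
Right side y^r · r^s mod p:
Squares mod 401: 2^1≡2, 2^2≡4, 2^4≡16, 2^8≡256, 2^16≡173
23 = 16 + 4 + 2 + 1, so 2^23 ≡ 173·16·4·2 ≡ 89 (mod 401)
Squares mod 401: 23^1≡23, 23^2≡128, 23^4≡344, 23^8≡41, 23^16≡77, 23^32≡315, 23^64≡178, 23^128≡5
134 = 128 + 4 + 2, so 23^134 ≡ 5·344·128 ≡ 11 (mod 401)
89·11 = 979 ≡ 177 (mod 401)
61 ≠ 177, so verification fails.

reject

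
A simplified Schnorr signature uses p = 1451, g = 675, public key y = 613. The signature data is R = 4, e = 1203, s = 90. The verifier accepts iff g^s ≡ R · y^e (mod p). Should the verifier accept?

reject

g^s mod p:
Squares mod 1451: 675^1≡675, 675^2≡11, 675^4≡121, 675^8≡131, 675^16≡1200, 675^32≡608, 675^64≡1110
90 = 64 + 16 + 8 + 2, so 675^90 ≡ 1110·1200·131·11 ≡ 180 (mod 1451)
R · y^e mod p:
Squares mod 1451: 613^1≡613, 613^2≡1411, 613^4≡149, 613^8≡436, 613^16≡15, 613^32≡225, 613^64≡1291, 613^128≡933, 613^256≡1340, 613^512≡713, 613^1024≡519
1203 = 1024 + 128 + 32 + 16 + 2 + 1, so 613^1203 ≡ 519·933·225·15·1411·613 ≡ 1187 (mod 1451)
4·1187 = 4748 ≡ 395 (mod 1451)
180 ≠ 395; the check fails.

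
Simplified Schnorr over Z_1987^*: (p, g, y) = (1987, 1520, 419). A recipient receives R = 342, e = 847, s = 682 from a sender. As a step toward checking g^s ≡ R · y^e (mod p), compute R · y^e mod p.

Squares mod 1987: 419^1≡419, 419^2≡705, 419^4≡275, 419^8≡119, 419^16≡252, 419^32≡1907, 419^64≡439, 419^128≡1969, 419^256≡324, 419^512≡1652
847 = 512 + 256 + 64 + 8 + 4 + 2 + 1, so 419^847 ≡ 1652·324·439·119·275·705·419 ≡ 1264 (mod 1987)
R · y^e ≡ 342·1264 = 432288 ≡ 1109 (mod 1987)

1109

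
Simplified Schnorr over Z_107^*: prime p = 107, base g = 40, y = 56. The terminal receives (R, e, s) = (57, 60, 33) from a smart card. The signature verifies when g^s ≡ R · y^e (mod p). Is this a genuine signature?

g^s mod p:
Squares mod 107: 40^1≡40, 40^2≡102, 40^4≡25, 40^8≡90, 40^16≡75, 40^32≡61
33 = 32 + 1, so 40^33 ≡ 61·40 ≡ 86 (mod 107)
R · y^e mod p:
Squares mod 107: 56^1≡56, 56^2≡33, 56^4≡19, 56^8≡40, 56^16≡102, 56^32≡25
60 = 32 + 16 + 8 + 4, so 56^60 ≡ 25·102·40·19 ≡ 16 (mod 107)
57·16 = 912 ≡ 56 (mod 107)
86 ≠ 56; the check fails.

forged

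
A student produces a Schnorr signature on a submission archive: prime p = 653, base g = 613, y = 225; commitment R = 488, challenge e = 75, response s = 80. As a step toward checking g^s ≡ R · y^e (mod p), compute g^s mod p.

343

613^80 mod 653 = 343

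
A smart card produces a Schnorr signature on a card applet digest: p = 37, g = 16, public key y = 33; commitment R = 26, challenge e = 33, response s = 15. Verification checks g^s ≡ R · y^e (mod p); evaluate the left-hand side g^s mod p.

10

16^2 = 256 ≡ 34
16^4 ≡ 34^2 = 1156 ≡ 9
16^8 ≡ 9^2 = 81 ≡ 7
15 = 8 + 4 + 2 + 1, so 16^15 ≡ 7·9·34·16 ≡ 10 (mod 37)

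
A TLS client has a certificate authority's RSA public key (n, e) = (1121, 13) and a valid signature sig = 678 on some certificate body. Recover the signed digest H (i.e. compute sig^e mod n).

sig^2 ≡ 678^2 = 459684 ≡ 74
sig^4 ≡ 74^2 = 5476 ≡ 992
sig^8 ≡ 992^2 = 984064 ≡ 947
13 = 8 + 4 + 1, so sig^13 ≡ 947·992·678 ≡ 813 (mod 1121)

813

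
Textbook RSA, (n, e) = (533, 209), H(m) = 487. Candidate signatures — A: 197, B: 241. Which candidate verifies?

A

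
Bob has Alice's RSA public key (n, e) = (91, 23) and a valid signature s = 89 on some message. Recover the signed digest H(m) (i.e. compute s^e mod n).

45

s^23 mod 91 = 45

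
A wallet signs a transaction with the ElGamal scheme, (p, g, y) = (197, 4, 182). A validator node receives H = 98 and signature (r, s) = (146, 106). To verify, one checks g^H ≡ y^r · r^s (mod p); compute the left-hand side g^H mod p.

4^2 = 16
4^4 ≡ 16^2 = 256 ≡ 59
4^8 ≡ 59^2 = 3481 ≡ 132
4^16 ≡ 132^2 = 17424 ≡ 88
4^32 ≡ 88^2 = 7744 ≡ 61
4^64 ≡ 61^2 = 3721 ≡ 175
98 = 64 + 32 + 2, so 4^98 ≡ 175·61·16 ≡ 1 (mod 197)

1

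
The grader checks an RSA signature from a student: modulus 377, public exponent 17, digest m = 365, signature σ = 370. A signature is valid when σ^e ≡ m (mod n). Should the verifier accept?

σ^17 mod 377 = 353
353 ≠ 365, so verification fails.

reject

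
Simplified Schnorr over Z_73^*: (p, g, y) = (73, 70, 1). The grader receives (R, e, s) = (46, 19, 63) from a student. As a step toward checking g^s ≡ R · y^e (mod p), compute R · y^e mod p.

46

1^2 = 1
1^4 ≡ 1^2 = 1
1^8 ≡ 1^2 = 1
1^16 ≡ 1^2 = 1
19 = 16 + 2 + 1, so 1^19 ≡ 1·1·1 ≡ 1 (mod 73)
R · y^e ≡ 46·1 = 46 ≡ 46 (mod 73)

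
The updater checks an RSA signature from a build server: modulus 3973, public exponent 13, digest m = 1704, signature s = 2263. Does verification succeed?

fails

s^2 ≡ 2263^2 = 5121169 ≡ 3945
s^4 ≡ 3945^2 = 15563025 ≡ 784
s^8 ≡ 784^2 = 614656 ≡ 2814
13 = 8 + 4 + 1, so s^13 ≡ 2814·784·2263 ≡ 1190 (mod 3973)
s^13 mod 3973 = 1190, but m = 1704.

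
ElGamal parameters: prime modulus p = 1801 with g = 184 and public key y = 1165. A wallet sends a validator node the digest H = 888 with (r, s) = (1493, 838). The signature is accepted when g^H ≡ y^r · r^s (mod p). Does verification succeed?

Left side g^H mod p:
Squares mod 1801: 184^1≡184, 184^2≡1438, 184^4≡296, 184^8≡1168, 184^16≡867, 184^32≡672, 184^64≡1334, 184^128≡168, 184^256≡1209, 184^512≡1070
888 = 512 + 256 + 64 + 32 + 16 + 8, so 184^888 ≡ 1070·1209·1334·672·867·1168 ≡ 197 (mod 1801)
Right side y^r · r^s mod p:
Squares mod 1801: 1165^1≡1165, 1165^2≡1072, 1165^4≡146, 1165^8≡1505, 1165^16≡1168, 1165^32≡867, 1165^64≡672, 1165^128≡1334, 1165^256≡168, 1165^512≡1209, 1165^1024≡1070
1493 = 1024 + 256 + 128 + 64 + 16 + 4 + 1, so 1165^1493 ≡ 1070·168·1334·672·1168·146·1165 ≡ 1000 (mod 1801)
Squares mod 1801: 1493^1≡1493, 1493^2≡1212, 1493^4≡1129, 1493^8≡1334, 1493^16≡168, 1493^32≡1209, 1493^64≡1070, 1493^128≡1265, 1493^256≡937, 1493^512≡882
838 = 512 + 256 + 64 + 4 + 2, so 1493^838 ≡ 882·937·1070·1129·1212 ≡ 726 (mod 1801)
1000·726 = 726000 ≡ 197 (mod 1801)
197 ≡ 197 (mod 1801), so the signature is genuine.

passes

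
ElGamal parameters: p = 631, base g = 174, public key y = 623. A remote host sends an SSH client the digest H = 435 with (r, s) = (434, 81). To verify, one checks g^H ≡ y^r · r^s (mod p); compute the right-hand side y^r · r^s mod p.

623^2 = 388129 ≡ 64
623^4 ≡ 64^2 = 4096 ≡ 310
623^8 ≡ 310^2 = 96100 ≡ 188
623^16 ≡ 188^2 = 35344 ≡ 8
623^32 ≡ 8^2 = 64
623^64 ≡ 64^2 = 4096 ≡ 310
623^128 ≡ 310^2 = 96100 ≡ 188
623^256 ≡ 188^2 = 35344 ≡ 8
434 = 256 + 128 + 32 + 16 + 2, so 623^434 ≡ 8·188·64·8·64 ≡ 79 (mod 631)
434^2 = 188356 ≡ 318
434^4 ≡ 318^2 = 101124 ≡ 164
434^8 ≡ 164^2 = 26896 ≡ 394
434^16 ≡ 394^2 = 155236 ≡ 10
434^32 ≡ 10^2 = 100
434^64 ≡ 100^2 = 10000 ≡ 535
81 = 64 + 16 + 1, so 434^81 ≡ 535·10·434 ≡ 451 (mod 631)
y^r · r^s ≡ 79·451 = 35629 ≡ 293 (mod 631)

293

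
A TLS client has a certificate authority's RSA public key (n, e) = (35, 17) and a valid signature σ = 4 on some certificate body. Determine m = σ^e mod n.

σ^2 ≡ 4^2 = 16
σ^4 ≡ 16^2 = 256 ≡ 11
σ^8 ≡ 11^2 = 121 ≡ 16
σ^16 ≡ 16^2 = 256 ≡ 11
17 = 16 + 1, so σ^17 ≡ 11·4 ≡ 9 (mod 35)

9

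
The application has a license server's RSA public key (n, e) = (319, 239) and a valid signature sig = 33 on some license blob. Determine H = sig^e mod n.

33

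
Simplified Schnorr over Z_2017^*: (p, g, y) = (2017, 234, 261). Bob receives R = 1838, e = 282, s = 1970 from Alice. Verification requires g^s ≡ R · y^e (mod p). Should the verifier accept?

accept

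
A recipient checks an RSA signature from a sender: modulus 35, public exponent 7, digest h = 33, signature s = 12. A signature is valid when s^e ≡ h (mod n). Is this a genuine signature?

s^2 ≡ 12^2 = 144 ≡ 4
s^4 ≡ 4^2 = 16
7 = 4 + 2 + 1, so s^7 ≡ 16·4·12 ≡ 33 (mod 35)
33 = h, so the signature checks out.

genuine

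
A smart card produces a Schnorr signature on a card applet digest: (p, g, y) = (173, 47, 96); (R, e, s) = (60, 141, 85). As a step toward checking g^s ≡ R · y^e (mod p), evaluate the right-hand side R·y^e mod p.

81

96^2 = 9216 ≡ 47
96^4 ≡ 47^2 = 2209 ≡ 133
96^8 ≡ 133^2 = 17689 ≡ 43
96^16 ≡ 43^2 = 1849 ≡ 119
96^32 ≡ 119^2 = 14161 ≡ 148
96^64 ≡ 148^2 = 21904 ≡ 106
96^128 ≡ 106^2 = 11236 ≡ 164
141 = 128 + 8 + 4 + 1, so 96^141 ≡ 164·43·133·96 ≡ 10 (mod 173)
R · y^e ≡ 60·10 = 600 ≡ 81 (mod 173)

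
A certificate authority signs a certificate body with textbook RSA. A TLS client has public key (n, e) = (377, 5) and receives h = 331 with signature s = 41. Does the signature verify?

Squares mod 377: s^1≡41, s^2≡173, s^4≡146
5 = 4 + 1, so s^5 ≡ 146·41 ≡ 331 (mod 377)
331 = h, so the signature checks out.

verifies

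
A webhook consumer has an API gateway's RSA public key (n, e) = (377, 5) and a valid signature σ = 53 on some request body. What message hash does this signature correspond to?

σ^5 mod 377 = 326

326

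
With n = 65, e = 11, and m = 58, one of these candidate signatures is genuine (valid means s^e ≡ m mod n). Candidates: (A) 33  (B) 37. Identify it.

Candidate A: Squares mod 65: 33^1≡33, 33^2≡49, 33^4≡61, 33^8≡16; 11 = 8 + 2 + 1, so 33^11 ≡ 16·49·33 ≡ 2 (mod 65)
Candidate B: Squares mod 65: 37^1≡37, 37^2≡4, 37^4≡16, 37^8≡61; 11 = 8 + 2 + 1, so 37^11 ≡ 61·4·37 ≡ 58 (mod 65)
  → matches m = 58

B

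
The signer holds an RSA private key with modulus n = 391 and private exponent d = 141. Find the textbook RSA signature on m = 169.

Squares mod 391: m^1≡169, m^2≡18, m^4≡324, m^8≡188, m^16≡154, m^32≡256, m^64≡239, m^128≡35
141 = 128 + 8 + 4 + 1, so m^141 ≡ 35·188·324·169 ≡ 101 (mod 391)

101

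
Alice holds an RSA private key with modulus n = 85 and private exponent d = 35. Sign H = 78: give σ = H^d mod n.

H^35 mod 85 = 82

82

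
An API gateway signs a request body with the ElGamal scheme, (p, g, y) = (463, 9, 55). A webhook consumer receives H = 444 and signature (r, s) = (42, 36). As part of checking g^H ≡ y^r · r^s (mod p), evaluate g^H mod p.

9^2 = 81
9^4 ≡ 81^2 = 6561 ≡ 79
9^8 ≡ 79^2 = 6241 ≡ 222
9^16 ≡ 222^2 = 49284 ≡ 206
9^32 ≡ 206^2 = 42436 ≡ 303
9^64 ≡ 303^2 = 91809 ≡ 135
9^128 ≡ 135^2 = 18225 ≡ 168
9^256 ≡ 168^2 = 28224 ≡ 444
444 = 256 + 128 + 32 + 16 + 8 + 4, so 9^444 ≡ 444·168·303·206·222·79 ≡ 283 (mod 463)

283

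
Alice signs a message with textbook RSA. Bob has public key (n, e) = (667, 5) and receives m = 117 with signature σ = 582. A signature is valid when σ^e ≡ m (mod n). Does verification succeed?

fails

σ^2 ≡ 582^2 = 338724 ≡ 555
σ^4 ≡ 555^2 = 308025 ≡ 538
5 = 4 + 1, so σ^5 ≡ 538·582 ≡ 293 (mod 667)
The recovered value 293 does not match the digest 117.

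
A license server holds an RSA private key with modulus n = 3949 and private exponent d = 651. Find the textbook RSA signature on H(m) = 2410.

3268

(H(m))^2 ≡ 2410^2 = 5808100 ≡ 3070
(H(m))^4 ≡ 3070^2 = 9424900 ≡ 2586
(H(m))^8 ≡ 2586^2 = 6687396 ≡ 1739
(H(m))^16 ≡ 1739^2 = 3024121 ≡ 3136
(H(m))^32 ≡ 3136^2 = 9834496 ≡ 1486
(H(m))^64 ≡ 1486^2 = 2208196 ≡ 705
(H(m))^128 ≡ 705^2 = 497025 ≡ 3400
(H(m))^256 ≡ 3400^2 = 11560000 ≡ 1277
(H(m))^512 ≡ 1277^2 = 1630729 ≡ 3741
651 = 512 + 128 + 8 + 2 + 1, so (H(m))^651 ≡ 3741·3400·1739·3070·2410 ≡ 3268 (mod 3949)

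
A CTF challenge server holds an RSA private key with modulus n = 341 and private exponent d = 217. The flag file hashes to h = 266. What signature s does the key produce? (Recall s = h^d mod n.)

h^2 ≡ 266^2 = 70756 ≡ 169
h^4 ≡ 169^2 = 28561 ≡ 258
h^8 ≡ 258^2 = 66564 ≡ 69
h^16 ≡ 69^2 = 4761 ≡ 328
h^32 ≡ 328^2 = 107584 ≡ 169
h^64 ≡ 169^2 = 28561 ≡ 258
h^128 ≡ 258^2 = 66564 ≡ 69
217 = 128 + 64 + 16 + 8 + 1, so h^217 ≡ 69·258·328·69·266 ≡ 40 (mod 341)

40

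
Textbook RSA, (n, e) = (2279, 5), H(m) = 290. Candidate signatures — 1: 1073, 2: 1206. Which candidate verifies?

Candidate 1: Squares mod 2279: 1073^1≡1073, 1073^2≡434, 1073^4≡1478; 5 = 4 + 1, so 1073^5 ≡ 1478·1073 ≡ 1989 (mod 2279)
Candidate 2: Squares mod 2279: 1206^1≡1206, 1206^2≡434, 1206^4≡1478; 5 = 4 + 1, so 1206^5 ≡ 1478·1206 ≡ 290 (mod 2279)
  → matches H(m) = 290

2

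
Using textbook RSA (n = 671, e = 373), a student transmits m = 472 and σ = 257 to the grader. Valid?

σ^2 ≡ 257^2 = 66049 ≡ 291
σ^4 ≡ 291^2 = 84681 ≡ 135
σ^8 ≡ 135^2 = 18225 ≡ 108
σ^16 ≡ 108^2 = 11664 ≡ 257
σ^32 ≡ 257^2 = 66049 ≡ 291
σ^64 ≡ 291^2 = 84681 ≡ 135
σ^128 ≡ 135^2 = 18225 ≡ 108
σ^256 ≡ 108^2 = 11664 ≡ 257
373 = 256 + 64 + 32 + 16 + 4 + 1, so σ^373 ≡ 257·135·291·257·135·257 ≡ 196 (mod 671)
196 ≠ 472, so verification fails.

no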